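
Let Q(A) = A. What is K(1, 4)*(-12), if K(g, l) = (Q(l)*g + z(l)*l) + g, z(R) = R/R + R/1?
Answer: -300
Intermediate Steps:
z(R) = 1 + R (z(R) = 1 + R*1 = 1 + R)
K(g, l) = g + g*l + l*(1 + l) (K(g, l) = (l*g + (1 + l)*l) + g = (g*l + l*(1 + l)) + g = g + g*l + l*(1 + l))
K(1, 4)*(-12) = (1 + 1*4 + 4*(1 + 4))*(-12) = (1 + 4 + 4*5)*(-12) = (1 + 4 + 20)*(-12) = 25*(-12) = -300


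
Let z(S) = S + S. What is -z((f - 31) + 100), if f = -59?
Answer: -20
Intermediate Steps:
z(S) = 2*S
-z((f - 31) + 100) = -2*((-59 - 31) + 100) = -2*(-90 + 100) = -2*10 = -1*20 = -20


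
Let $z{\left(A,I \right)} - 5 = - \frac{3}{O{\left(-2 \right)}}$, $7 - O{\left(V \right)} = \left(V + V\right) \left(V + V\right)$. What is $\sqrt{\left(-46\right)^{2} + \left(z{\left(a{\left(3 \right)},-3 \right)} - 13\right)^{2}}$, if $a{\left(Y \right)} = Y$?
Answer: $\frac{23 \sqrt{37}}{3} \approx 46.635$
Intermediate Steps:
$O{\left(V \right)} = 7 - 4 V^{2}$ ($O{\left(V \right)} = 7 - \left(V + V\right) \left(V + V\right) = 7 - 2 V 2 V = 7 - 4 V^{2}$)
$z{\left(A,I \right)} = \frac{16}{3}$ ($z{\left(A,I \right)} = 5 - \frac{3}{7 - 4 \left(-2\right)^{2}} = 5 - \frac{3}{7 - 16} = 5 - \frac{3}{-9} = 5 - - \frac{1}{3} = 5 + \frac{1}{3} = \frac{16}{3}$)
$\sqrt{\left(-46\right)^{2} + \left(z{\left(a{\left(3 \right)},-3 \right)} - 13\right)^{2}} = \sqrt{\left(-46\right)^{2} + \left(\frac{16}{3} - 13\right)^{2}} = \sqrt{2116 + \left(- \frac{23}{3}\right)^{2}} = \sqrt{2116 + \frac{529}{9}} = \sqrt{\frac{19573}{9}} = \frac{23 \sqrt{37}}{3}$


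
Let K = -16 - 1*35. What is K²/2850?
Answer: 867/950 ≈ 0.91263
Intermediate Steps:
K = -51 (K = -16 - 35 = -51)
K²/2850 = (-51)²/2850 = 2601*(1/2850) = 867/950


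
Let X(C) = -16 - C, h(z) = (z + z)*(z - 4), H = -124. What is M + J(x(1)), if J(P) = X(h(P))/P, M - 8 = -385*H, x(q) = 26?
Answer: 620144/13 ≈ 47703.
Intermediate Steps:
h(z) = 2*z*(-4 + z) (h(z) = (2*z)*(-4 + z) = 2*z*(-4 + z))
M = 47748 (M = 8 - 385*(-124) = 8 + 47740 = 47748)
J(P) = (-16 - 2*P*(-4 + P))/P
M + J(x(1)) = 47748 + (8 - 16/26 - 2*26) = 47748 + (8 - 16*1/26 - 52) = 47748 + (8 - 8/13 - 52) = 47748 - 580/13 = 620144/13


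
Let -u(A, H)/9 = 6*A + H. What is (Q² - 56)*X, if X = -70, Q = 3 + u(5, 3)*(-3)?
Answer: -55942600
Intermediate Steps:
u(A, H) = -54*A - 9*H (u(A, H) = -9*(6*A + H) = -9*(H + 6*A) = -54*A - 9*H)
Q = 894 (Q = 3 + (-54*5 - 9*3)*(-3) = 3 + (-270 - 27)*(-3) = 3 - 297*(-3) = 3 + 891 = 894)
(Q² - 56)*X = (894² - 56)*(-70) = (799236 - 56)*(-70) = 799180*(-70) = -55942600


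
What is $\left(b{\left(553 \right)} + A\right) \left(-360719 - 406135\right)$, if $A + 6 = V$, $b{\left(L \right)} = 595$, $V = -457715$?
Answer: $350548901604$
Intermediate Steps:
$A = -457721$ ($A = -6 - 457715 = -457721$)
$\left(b{\left(553 \right)} + A\right) \left(-360719 - 406135\right) = \left(595 - 457721\right) \left(-360719 - 406135\right) = \left(-457126\right) \left(-766854\right) = 350548901604$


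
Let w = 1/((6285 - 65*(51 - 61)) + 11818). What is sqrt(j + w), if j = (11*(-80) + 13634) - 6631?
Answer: 2*sqrt(538326524715)/18753 ≈ 78.250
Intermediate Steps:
w = 1/18753 (w = 1/((6285 - 65*(-10)) + 11818) = 1/((6285 - 1*(-650)) + 11818) = 1/((6285 + 650) + 11818) = 1/(6935 + 11818) = 1/18753 ≈ 5.3325e-5)
j = 6123 (j = (-880 + 13634) - 6631 = 12754 - 6631 = 6123)
sqrt(j + w) = sqrt(6123 + 1/18753) = sqrt(114824620/18753) = 2*sqrt(538326524715)/18753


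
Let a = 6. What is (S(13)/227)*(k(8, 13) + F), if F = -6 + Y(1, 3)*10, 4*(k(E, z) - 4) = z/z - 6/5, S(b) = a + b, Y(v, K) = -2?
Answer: -8379/4540 ≈ -1.8456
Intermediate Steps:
S(b) = 6 + b
k(E, z) = 79/20 (k(E, z) = 4 + (z/z - 6/5)/4 = 4 + (1 - 6*⅕)/4 = 4 + (1 - 6/5)/4 = 4 + (¼)*(-⅕) = 4 - 1/20 = 79/20)
F = -26 (F = -6 - 2*10 = -6 - 20 = -26)
(S(13)/227)*(k(8, 13) + F) = ((6 + 13)/227)*(79/20 - 26) = (19*(1/227))*(-441/20) = (19/227)*(-441/20) = -8379/4540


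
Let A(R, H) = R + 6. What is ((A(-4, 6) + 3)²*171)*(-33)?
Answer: -141075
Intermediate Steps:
A(R, H) = 6 + R
((A(-4, 6) + 3)²*171)*(-33) = (((6 - 4) + 3)²*171)*(-33) = ((2 + 3)²*171)*(-33) = (5²*171)*(-33) = (25*171)*(-33) = 4275*(-33) = -141075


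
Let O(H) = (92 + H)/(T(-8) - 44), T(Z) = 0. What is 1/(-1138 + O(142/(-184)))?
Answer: -368/419547 ≈ -0.00087714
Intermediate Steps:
O(H) = -23/11 - H/44 (O(H) = (92 + H)/(0 - 44) = (92 + H)/(-44) = (92 + H)*(-1/44) = -23/11 - H/44)
1/(-1138 + O(142/(-184))) = 1/(-1138 + (-23/11 - 71/(22*(-184)))) = 1/(-1138 + (-23/11 - 71*(-1)/(22*184))) = 1/(-1138 + (-23/11 - 1/44*(-71/92))) = 1/(-1138 + (-23/11 + 71/4048)) = 1/(-1138 - 763/368) = 1/(-419547/368) = -368/419547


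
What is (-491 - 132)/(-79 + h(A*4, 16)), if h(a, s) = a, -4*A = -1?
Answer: 623/78 ≈ 7.9872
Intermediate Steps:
A = ¼ (A = -¼*(-1) = ¼ ≈ 0.25000)
(-491 - 132)/(-79 + h(A*4, 16)) = (-491 - 132)/(-79 + (¼)*4) = -623/(-79 + 1) = -623/(-78) = -623*(-1/78) = 623/78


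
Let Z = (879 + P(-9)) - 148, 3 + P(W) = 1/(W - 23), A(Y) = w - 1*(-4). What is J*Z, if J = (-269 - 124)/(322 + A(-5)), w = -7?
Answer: -9154935/10208 ≈ -896.84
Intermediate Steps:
A(Y) = -3 (A(Y) = -7 - 1*(-4) = -7 + 4 = -3)
P(W) = -3 + 1/(-23 + W) (P(W) = -3 + 1/(W - 23) = -3 + 1/(-23 + W))
J = -393/319 (J = (-269 - 124)/(322 - 3) = -393/319 ≈ -1.2320)
Z = 23295/32 (Z = (879 + (70 - 3*(-9))/(-23 - 9)) - 148 = (879 + (70 + 27)/(-32)) - 148 = (879 - 1/32*97) - 148 = (879 - 97/32) - 148 = 28031/32 - 148 = 23295/32 ≈ 727.97)
J*Z = -393/319*23295/32 = -9154935/10208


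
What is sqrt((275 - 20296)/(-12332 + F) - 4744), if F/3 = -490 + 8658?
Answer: 3*I*sqrt(19530646503)/6086 ≈ 68.889*I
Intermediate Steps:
F = 24504 (F = 3*(-490 + 8658) = 3*8168 = 24504)
sqrt((275 - 20296)/(-12332 + F) - 4744) = sqrt((275 - 20296)/(-12332 + 24504) - 4744) = sqrt(-20021/12172 - 4744) = sqrt(-57763989/12172) = 3*I*sqrt(19530646503)/6086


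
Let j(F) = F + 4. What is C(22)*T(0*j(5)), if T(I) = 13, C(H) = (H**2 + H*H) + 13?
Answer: 12753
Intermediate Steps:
C(H) = 13 + 2*H**2 (C(H) = (H**2 + H**2) + 13 = 2*H**2 + 13 = 13 + 2*H**2)
j(F) = 4 + F
C(22)*T(0*j(5)) = (13 + 2*22**2)*13 = (13 + 2*484)*13 = (13 + 968)*13 = 981*13 = 12753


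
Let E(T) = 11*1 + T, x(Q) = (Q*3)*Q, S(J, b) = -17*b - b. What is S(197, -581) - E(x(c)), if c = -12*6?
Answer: -5105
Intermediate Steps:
S(J, b) = -18*b
c = -72
x(Q) = 3*Q² (x(Q) = (3*Q)*Q = 3*Q²)
E(T) = 11 + T
S(197, -581) - E(x(c)) = -18*(-581) - (11 + 3*(-72)²) = 10458 - (11 + 3*5184) = 10458 - (11 + 15552) = 10458 - 1*15563 = 10458 - 15563 = -5105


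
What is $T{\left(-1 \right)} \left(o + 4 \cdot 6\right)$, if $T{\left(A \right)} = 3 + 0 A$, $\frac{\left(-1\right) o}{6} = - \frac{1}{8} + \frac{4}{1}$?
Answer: $\frac{9}{4} \approx 2.25$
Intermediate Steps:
$o = - \frac{93}{4}$ ($o = - 6 \left(- \frac{1}{8} + \frac{4}{1}\right) = - 6 \left(\left(-1\right) \frac{1}{8} + 4 \cdot 1\right) = - 6 \left(- \frac{1}{8} + 4\right) = \left(-6\right) \frac{31}{8} = - \frac{93}{4} \approx -23.25$)
$T{\left(A \right)} = 3$ ($T{\left(A \right)} = 3 + 0 = 3$)
$T{\left(-1 \right)} \left(o + 4 \cdot 6\right) = 3 \left(- \frac{93}{4} + 4 \cdot 6\right) = 3 \left(- \frac{93}{4} + 24\right) = 3 \cdot \frac{3}{4} = \frac{9}{4}$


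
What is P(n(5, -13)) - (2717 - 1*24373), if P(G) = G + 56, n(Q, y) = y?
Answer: 21699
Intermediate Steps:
P(G) = 56 + G
P(n(5, -13)) - (2717 - 1*24373) = (56 - 13) - (2717 - 1*24373) = 43 - (2717 - 24373) = 43 - 1*(-21656) = 43 + 21656 = 21699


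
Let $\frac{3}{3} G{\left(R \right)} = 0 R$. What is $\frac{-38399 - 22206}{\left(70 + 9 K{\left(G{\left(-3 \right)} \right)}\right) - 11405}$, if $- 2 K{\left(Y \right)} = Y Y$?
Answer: $\frac{12121}{2267} \approx 5.3467$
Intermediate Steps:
$G{\left(R \right)} = 0$ ($G{\left(R \right)} = 0 R = 0$)
$K{\left(Y \right)} = - \frac{Y^{2}}{2}$ ($K{\left(Y \right)} = - \frac{Y Y}{2} = - \frac{Y^{2}}{2}$)
$\frac{-38399 - 22206}{\left(70 + 9 K{\left(G{\left(-3 \right)} \right)}\right) - 11405} = \frac{-38399 - 22206}{\left(70 + 9 \left(- \frac{0^{2}}{2}\right)\right) - 11405} = - \frac{60605}{\left(70 + 9 \left(\left(- \frac{1}{2}\right) 0\right)\right) - 11405} = - \frac{60605}{\left(70 + 9 \cdot 0\right) - 11405} = - \frac{60605}{\left(70 + 0\right) - 11405} = - \frac{60605}{70 - 11405} = - \frac{60605}{-11335} = \left(-60605\right) \left(- \frac{1}{11335}\right) = \frac{12121}{2267}$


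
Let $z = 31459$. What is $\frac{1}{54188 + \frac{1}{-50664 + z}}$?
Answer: $\frac{19205}{1040680539} \approx 1.8454 \cdot 10^{-5}$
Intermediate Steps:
$\frac{1}{54188 + \frac{1}{-50664 + z}} = \frac{1}{54188 + \frac{1}{-50664 + 31459}} = \frac{1}{54188 + \frac{1}{-19205}} = \frac{1}{54188 - \frac{1}{19205}} = \frac{1}{\frac{1040680539}{19205}} = \frac{19205}{1040680539}$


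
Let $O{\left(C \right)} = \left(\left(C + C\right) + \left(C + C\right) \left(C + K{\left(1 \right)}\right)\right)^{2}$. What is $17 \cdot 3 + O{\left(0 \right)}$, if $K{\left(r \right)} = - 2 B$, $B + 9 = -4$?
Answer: $51$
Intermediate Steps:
$B = -13$ ($B = -9 - 4 = -13$)
$K{\left(r \right)} = 26$ ($K{\left(r \right)} = \left(-2\right) \left(-13\right) = 26$)
$O{\left(C \right)} = \left(2 C + 2 C \left(26 + C\right)\right)^{2}$ ($O{\left(C \right)} = \left(\left(C + C\right) + \left(C + C\right) \left(C + 26\right)\right)^{2} = \left(2 C + 2 C \left(26 + C\right)\right)^{2}$)
$17 \cdot 3 + O{\left(0 \right)} = 17 \cdot 3 + 4 \cdot 0^{2} \left(27 + 0\right)^{2} = 51 + 4 \cdot 0 \cdot 27^{2} = 51 + 4 \cdot 0 \cdot 729 = 51 + 0 = 51$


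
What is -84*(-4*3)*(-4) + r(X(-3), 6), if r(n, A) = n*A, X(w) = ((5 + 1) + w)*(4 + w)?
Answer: -4014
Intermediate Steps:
X(w) = (4 + w)*(6 + w) (X(w) = (6 + w)*(4 + w) = (4 + w)*(6 + w))
r(n, A) = A*n
-84*(-4*3)*(-4) + r(X(-3), 6) = -84*(-4*3)*(-4) + 6*(24 + (-3)**2 + 10*(-3)) = -(-1008)*(-4) + 6*(24 + 9 - 30) = -84*48 + 6*3 = -4032 + 18 = -4014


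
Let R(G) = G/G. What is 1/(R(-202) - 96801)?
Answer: -1/96800 ≈ -1.0331e-5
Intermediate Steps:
R(G) = 1
1/(R(-202) - 96801) = 1/(1 - 96801) = 1/(-96800) = -1/96800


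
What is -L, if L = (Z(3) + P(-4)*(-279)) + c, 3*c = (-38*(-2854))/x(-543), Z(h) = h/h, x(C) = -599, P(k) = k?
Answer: -1898797/1797 ≈ -1056.6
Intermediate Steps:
Z(h) = 1
c = -108452/1797 (c = (-38*(-2854)/(-599))/3 = (108452*(-1/599))/3 = (⅓)*(-108452/599) = -108452/1797 ≈ -60.352)
L = 1898797/1797 (L = (1 - 4*(-279)) - 108452/1797 = (1 + 1116) - 108452/1797 = 1117 - 108452/1797 = 1898797/1797 ≈ 1056.6)
-L = -1*1898797/1797 = -1898797/1797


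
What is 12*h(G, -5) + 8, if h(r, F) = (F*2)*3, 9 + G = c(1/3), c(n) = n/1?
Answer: -352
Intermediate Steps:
c(n) = n (c(n) = n*1 = n)
G = -26/3 (G = -9 + 1/3 = -9 + ⅓ = -26/3 ≈ -8.6667)
h(r, F) = 6*F (h(r, F) = (2*F)*3 = 6*F)
12*h(G, -5) + 8 = 12*(6*(-5)) + 8 = 12*(-30) + 8 = -360 + 8 = -352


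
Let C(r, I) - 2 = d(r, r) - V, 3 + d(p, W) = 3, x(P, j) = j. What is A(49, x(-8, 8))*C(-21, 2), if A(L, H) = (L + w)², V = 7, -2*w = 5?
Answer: -43245/4 ≈ -10811.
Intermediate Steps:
w = -5/2 (w = -½*5 = -5/2 ≈ -2.5000)
d(p, W) = 0 (d(p, W) = -3 + 3 = 0)
A(L, H) = (-5/2 + L)² (A(L, H) = (L - 5/2)² = (-5/2 + L)²)
C(r, I) = -5 (C(r, I) = 2 + (0 - 1*7) = 2 + (0 - 7) = 2 - 7 = -5)
A(49, x(-8, 8))*C(-21, 2) = ((-5 + 2*49)²/4)*(-5) = ((-5 + 98)²/4)*(-5) = ((¼)*93²)*(-5) = ((¼)*8649)*(-5) = (8649/4)*(-5) = -43245/4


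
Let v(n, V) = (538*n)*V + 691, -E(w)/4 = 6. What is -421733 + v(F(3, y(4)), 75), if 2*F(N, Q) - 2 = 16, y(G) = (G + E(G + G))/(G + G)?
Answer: -57892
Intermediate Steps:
E(w) = -24 (E(w) = -4*6 = -24)
y(G) = (-24 + G)/(2*G) (y(G) = (G - 24)/(G + G) = (-24 + G)/((2*G)) = (-24 + G)*(1/(2*G)) = (-24 + G)/(2*G))
F(N, Q) = 9 (F(N, Q) = 1 + (½)*16 = 1 + 8 = 9)
v(n, V) = 691 + 538*V*n (v(n, V) = 538*V*n + 691 = 691 + 538*V*n)
-421733 + v(F(3, y(4)), 75) = -421733 + (691 + 538*75*9) = -421733 + (691 + 363150) = -421733 + 363841 = -57892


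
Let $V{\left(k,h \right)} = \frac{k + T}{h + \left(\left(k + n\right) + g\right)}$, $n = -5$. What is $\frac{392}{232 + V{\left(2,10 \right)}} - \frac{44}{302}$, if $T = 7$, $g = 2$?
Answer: $\frac{54066}{35183} \approx 1.5367$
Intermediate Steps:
$V{\left(k,h \right)} = \frac{7 + k}{-3 + h + k}$ ($V{\left(k,h \right)} = \frac{k + 7}{h + \left(\left(k - 5\right) + 2\right)} = \frac{7 + k}{h + \left(\left(-5 + k\right) + 2\right)} = \frac{7 + k}{h + \left(-3 + k\right)} = \frac{7 + k}{-3 + h + k}$)
$\frac{392}{232 + V{\left(2,10 \right)}} - \frac{44}{302} = \frac{392}{232 + \frac{7 + 2}{-3 + 10 + 2}} - \frac{44}{302} = \frac{392}{232 + \frac{1}{9} \cdot 9} - \frac{22}{151} = \frac{392}{232 + 1} - \frac{22}{151} = \frac{392}{233} - \frac{22}{151} = \frac{54066}{35183}$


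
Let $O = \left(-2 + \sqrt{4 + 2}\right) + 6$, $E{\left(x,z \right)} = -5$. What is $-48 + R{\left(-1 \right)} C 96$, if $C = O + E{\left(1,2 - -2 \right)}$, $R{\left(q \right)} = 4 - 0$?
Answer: $-432 + 384 \sqrt{6} \approx 508.6$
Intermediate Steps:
$O = 4 + \sqrt{6}$ ($O = \left(-2 + \sqrt{6}\right) + 6 = 4 + \sqrt{6} \approx 6.4495$)
$R{\left(q \right)} = 4$ ($R{\left(q \right)} = 4 + 0 = 4$)
$C = -1 + \sqrt{6}$ ($C = \left(4 + \sqrt{6}\right) - 5 = -1 + \sqrt{6} \approx 1.4495$)
$-48 + R{\left(-1 \right)} C 96 = -48 + 4 \left(-1 + \sqrt{6}\right) 96 = -48 + \left(-4 + 4 \sqrt{6}\right) 96 = -48 - \left(384 - 384 \sqrt{6}\right) = -432 + 384 \sqrt{6}$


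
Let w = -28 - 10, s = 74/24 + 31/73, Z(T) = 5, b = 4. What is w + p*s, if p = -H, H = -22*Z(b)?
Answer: 152371/438 ≈ 347.88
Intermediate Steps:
s = 3073/876 (s = 74*(1/24) + 31*(1/73) = 37/12 + 31/73 = 3073/876 ≈ 3.5080)
H = -110 (H = -22*5 = -110)
w = -38
p = 110 (p = -1*(-110) = 110)
w + p*s = -38 + 110*(3073/876) = -38 + 169015/438 = 152371/438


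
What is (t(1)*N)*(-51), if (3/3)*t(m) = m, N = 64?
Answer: -3264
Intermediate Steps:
t(m) = m
(t(1)*N)*(-51) = (1*64)*(-51) = 64*(-51) = -3264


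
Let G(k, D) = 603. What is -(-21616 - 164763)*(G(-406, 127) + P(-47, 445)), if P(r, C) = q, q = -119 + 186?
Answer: 124873930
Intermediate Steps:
q = 67
P(r, C) = 67
-(-21616 - 164763)*(G(-406, 127) + P(-47, 445)) = -(-21616 - 164763)*(603 + 67) = -(-186379)*670 = -1*(-124873930) = 124873930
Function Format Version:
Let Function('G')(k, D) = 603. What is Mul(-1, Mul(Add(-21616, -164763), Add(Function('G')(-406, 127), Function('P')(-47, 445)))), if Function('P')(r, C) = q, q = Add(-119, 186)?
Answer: 124873930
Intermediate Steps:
q = 67
Function('P')(r, C) = 67
Mul(-1, Mul(Add(-21616, -164763), Add(Function('G')(-406, 127), Function('P')(-47, 445)))) = Mul(-1, Mul(Add(-21616, -164763), Add(603, 67))) = Mul(-1, Mul(-186379, 670)) = Mul(-1, -124873930) = 124873930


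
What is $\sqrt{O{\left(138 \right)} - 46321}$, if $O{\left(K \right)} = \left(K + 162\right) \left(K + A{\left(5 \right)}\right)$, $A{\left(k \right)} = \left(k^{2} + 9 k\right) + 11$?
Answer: $\sqrt{19379} \approx 139.21$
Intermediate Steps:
$A{\left(k \right)} = 11 + k^{2} + 9 k$
$O{\left(K \right)} = \left(81 + K\right) \left(162 + K\right)$ ($O{\left(K \right)} = \left(K + 162\right) \left(K + \left(11 + 5^{2} + 9 \cdot 5\right)\right) = \left(162 + K\right) \left(K + \left(11 + 25 + 45\right)\right) = \left(162 + K\right) \left(K + 81\right) = \left(162 + K\right) \left(81 + K\right) = \left(81 + K\right) \left(162 + K\right)$)
$\sqrt{O{\left(138 \right)} - 46321} = \sqrt{\left(13122 + 138^{2} + 243 \cdot 138\right) - 46321} = \sqrt{\left(13122 + 19044 + 33534\right) - 46321} = \sqrt{65700 - 46321} = \sqrt{19379}$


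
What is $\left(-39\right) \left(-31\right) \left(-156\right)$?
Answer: $-188604$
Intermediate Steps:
$\left(-39\right) \left(-31\right) \left(-156\right) = 1209 \left(-156\right) = -188604$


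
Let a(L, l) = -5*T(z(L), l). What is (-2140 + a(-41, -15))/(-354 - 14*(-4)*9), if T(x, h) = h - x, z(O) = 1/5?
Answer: -344/25 ≈ -13.760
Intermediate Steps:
z(O) = 1/5
a(L, l) = 1 - 5*l (a(L, l) = -5*(l - 1*1/5) = -5*(l - 1/5) = -5*(-1/5 + l) = 1 - 5*l)
(-2140 + a(-41, -15))/(-354 - 14*(-4)*9) = (-2140 + (1 - 5*(-15)))/(-354 - 14*(-4)*9) = (-2140 + (1 + 75))/(-354 + 56*9) = (-2140 + 76)/(-354 + 504) = -2064/150 = -2064*1/150 = -344/25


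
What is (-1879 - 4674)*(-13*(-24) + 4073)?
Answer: -28734905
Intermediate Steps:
(-1879 - 4674)*(-13*(-24) + 4073) = -6553*(312 + 4073) = -6553*4385 = -28734905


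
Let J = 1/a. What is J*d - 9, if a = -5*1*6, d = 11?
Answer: -281/30 ≈ -9.3667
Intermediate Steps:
a = -30 (a = -5*6 = -30)
J = -1/30 (J = 1/(-30) = -1/30 ≈ -0.033333)
J*d - 9 = -1/30*11 - 9 = -11/30 - 9 = -281/30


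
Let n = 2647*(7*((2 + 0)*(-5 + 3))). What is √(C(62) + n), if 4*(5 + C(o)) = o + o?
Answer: I*√74090 ≈ 272.19*I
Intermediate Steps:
C(o) = -5 + o/2 (C(o) = -5 + (o + o)/4 = -5 + (2*o)/4 = -5 + o/2)
n = -74116 (n = 2647*(7*(2*(-2))) = 2647*(7*(-4)) = 2647*(-28) = -74116)
√(C(62) + n) = √((-5 + (½)*62) - 74116) = √((-5 + 31) - 74116) = √(26 - 74116) = √(-74090) = I*√74090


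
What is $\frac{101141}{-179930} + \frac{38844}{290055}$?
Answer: $- \frac{1489816789}{3479306410} \approx -0.42819$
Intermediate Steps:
$\frac{101141}{-179930} + \frac{38844}{290055} = 101141 \left(- \frac{1}{179930}\right) + 38844 \cdot \frac{1}{290055} = - \frac{101141}{179930} + \frac{12948}{96685} = - \frac{1489816789}{3479306410}$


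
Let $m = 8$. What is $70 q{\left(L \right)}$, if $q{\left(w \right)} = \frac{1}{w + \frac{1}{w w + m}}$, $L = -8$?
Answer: $- \frac{1008}{115} \approx -8.7652$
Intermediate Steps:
$q{\left(w \right)} = \frac{1}{w + \frac{1}{8 + w^{2}}}$ ($q{\left(w \right)} = \frac{1}{w + \frac{1}{w w + 8}} = \frac{1}{w + \frac{1}{w^{2} + 8}} = \frac{1}{w + \frac{1}{8 + w^{2}}}$)
$70 q{\left(L \right)} = 70 \frac{8 + \left(-8\right)^{2}}{1 + \left(-8\right)^{3} + 8 \left(-8\right)} = 70 \frac{8 + 64}{1 - 512 - 64} = 70 \frac{1}{-575} \cdot 72 = 70 \left(\left(- \frac{1}{575}\right) 72\right) = 70 \left(- \frac{72}{575}\right) = - \frac{1008}{115}$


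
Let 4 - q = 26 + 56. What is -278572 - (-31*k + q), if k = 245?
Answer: -270899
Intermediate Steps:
q = -78 (q = 4 - (26 + 56) = 4 - 1*82 = 4 - 82 = -78)
-278572 - (-31*k + q) = -278572 - (-31*245 - 78) = -278572 - (-7595 - 78) = -278572 - 1*(-7673) = -278572 + 7673 = -270899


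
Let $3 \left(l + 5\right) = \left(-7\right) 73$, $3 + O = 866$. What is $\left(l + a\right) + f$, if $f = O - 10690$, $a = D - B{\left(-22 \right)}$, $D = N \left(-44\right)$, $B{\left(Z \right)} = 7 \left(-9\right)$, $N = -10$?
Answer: $- \frac{28498}{3} \approx -9499.3$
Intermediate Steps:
$O = 863$ ($O = -3 + 866 = 863$)
$l = - \frac{526}{3}$ ($l = -5 + \frac{\left(-7\right) 73}{3} = -5 + \frac{1}{3} \left(-511\right) = -5 - \frac{511}{3} = - \frac{526}{3} \approx -175.33$)
$B{\left(Z \right)} = -63$
$D = 440$ ($D = \left(-10\right) \left(-44\right) = 440$)
$a = 503$ ($a = 440 - -63 = 440 + 63 = 503$)
$f = -9827$ ($f = 863 - 10690 = -9827$)
$\left(l + a\right) + f = \left(- \frac{526}{3} + 503\right) - 9827 = \frac{983}{3} - 9827 = - \frac{28498}{3}$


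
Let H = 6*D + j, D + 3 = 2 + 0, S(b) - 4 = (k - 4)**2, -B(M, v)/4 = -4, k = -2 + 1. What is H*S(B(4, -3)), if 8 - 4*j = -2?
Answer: -203/2 ≈ -101.50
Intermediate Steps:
j = 5/2 (j = 2 - 1/4*(-2) = 2 + 1/2 = 5/2 ≈ 2.5000)
k = -1
B(M, v) = 16 (B(M, v) = -4*(-4) = 16)
S(b) = 29 (S(b) = 4 + (-1 - 4)**2 = 4 + (-5)**2 = 4 + 25 = 29)
D = -1 (D = -3 + (2 + 0) = -3 + 2 = -1)
H = -7/2 (H = 6*(-1) + 5/2 = -6 + 5/2 = -7/2 ≈ -3.5000)
H*S(B(4, -3)) = -7/2*29 = -203/2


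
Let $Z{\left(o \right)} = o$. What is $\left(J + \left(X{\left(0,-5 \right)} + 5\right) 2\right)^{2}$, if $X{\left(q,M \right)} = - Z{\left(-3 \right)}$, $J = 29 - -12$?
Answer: $3249$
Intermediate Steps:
$J = 41$ ($J = 29 + 12 = 41$)
$X{\left(q,M \right)} = 3$ ($X{\left(q,M \right)} = \left(-1\right) \left(-3\right) = 3$)
$\left(J + \left(X{\left(0,-5 \right)} + 5\right) 2\right)^{2} = \left(41 + \left(3 + 5\right) 2\right)^{2} = \left(41 + 8 \cdot 2\right)^{2} = \left(41 + 16\right)^{2} = 57^{2} = 3249$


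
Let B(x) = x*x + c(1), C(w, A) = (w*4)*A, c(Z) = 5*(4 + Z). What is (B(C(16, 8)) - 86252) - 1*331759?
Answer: -155842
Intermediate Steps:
c(Z) = 20 + 5*Z
C(w, A) = 4*A*w (C(w, A) = (4*w)*A = 4*A*w)
B(x) = 25 + x² (B(x) = x*x + (20 + 5*1) = x² + (20 + 5) = x² + 25 = 25 + x²)
(B(C(16, 8)) - 86252) - 1*331759 = ((25 + (4*8*16)²) - 86252) - 1*331759 = ((25 + 512²) - 86252) - 331759 = ((25 + 262144) - 86252) - 331759 = (262169 - 86252) - 331759 = 175917 - 331759 = -155842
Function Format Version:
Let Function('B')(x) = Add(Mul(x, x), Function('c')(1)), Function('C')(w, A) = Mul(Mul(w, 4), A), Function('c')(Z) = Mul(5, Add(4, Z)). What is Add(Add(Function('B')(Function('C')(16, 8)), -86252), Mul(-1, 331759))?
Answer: -155842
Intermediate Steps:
Function('c')(Z) = Add(20, Mul(5, Z))
Function('C')(w, A) = Mul(4, A, w) (Function('C')(w, A) = Mul(Mul(4, w), A) = Mul(4, A, w))
Function('B')(x) = Add(25, Pow(x, 2)) (Function('B')(x) = Add(Mul(x, x), Add(20, Mul(5, 1))) = Add(Pow(x, 2), Add(20, 5)) = Add(Pow(x, 2), 25) = Add(25, Pow(x, 2)))
Add(Add(Function('B')(Function('C')(16, 8)), -86252), Mul(-1, 331759)) = Add(Add(Add(25, Pow(Mul(4, 8, 16), 2)), -86252), Mul(-1, 331759)) = Add(Add(Add(25, Pow(512, 2)), -86252), -331759) = Add(Add(Add(25, 262144), -86252), -331759) = Add(Add(262169, -86252), -331759) = Add(175917, -331759) = -155842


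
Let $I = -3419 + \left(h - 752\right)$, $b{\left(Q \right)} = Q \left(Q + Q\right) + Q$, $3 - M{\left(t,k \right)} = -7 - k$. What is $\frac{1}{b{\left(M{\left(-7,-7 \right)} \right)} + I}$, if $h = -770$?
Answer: $- \frac{1}{4920} \approx -0.00020325$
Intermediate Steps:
$M{\left(t,k \right)} = 10 + k$ ($M{\left(t,k \right)} = 3 - \left(-7 - k\right) = 3 + \left(7 + k\right) = 10 + k$)
$b{\left(Q \right)} = Q + 2 Q^{2}$ ($b{\left(Q \right)} = Q 2 Q + Q = 2 Q^{2} + Q = Q + 2 Q^{2}$)
$I = -4941$ ($I = -3419 - 1522 = -4941$)
$\frac{1}{b{\left(M{\left(-7,-7 \right)} \right)} + I} = \frac{1}{\left(10 - 7\right) \left(1 + 2 \left(10 - 7\right)\right) - 4941} = \frac{1}{3 \left(1 + 2 \cdot 3\right) - 4941} = \frac{1}{3 \left(1 + 6\right) - 4941} = \frac{1}{3 \cdot 7 - 4941} = \frac{1}{21 - 4941} = \frac{1}{-4920} = - \frac{1}{4920}$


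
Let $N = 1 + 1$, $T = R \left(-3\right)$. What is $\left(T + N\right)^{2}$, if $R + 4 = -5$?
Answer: $841$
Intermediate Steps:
$R = -9$ ($R = -4 - 5 = -9$)
$T = 27$ ($T = \left(-9\right) \left(-3\right) = 27$)
$N = 2$
$\left(T + N\right)^{2} = \left(27 + 2\right)^{2} = 29^{2} = 841$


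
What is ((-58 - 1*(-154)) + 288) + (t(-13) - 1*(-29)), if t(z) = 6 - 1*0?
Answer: 419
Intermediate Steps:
t(z) = 6 (t(z) = 6 + 0 = 6)
((-58 - 1*(-154)) + 288) + (t(-13) - 1*(-29)) = ((-58 - 1*(-154)) + 288) + (6 - 1*(-29)) = ((-58 + 154) + 288) + (6 + 29) = (96 + 288) + 35 = 384 + 35 = 419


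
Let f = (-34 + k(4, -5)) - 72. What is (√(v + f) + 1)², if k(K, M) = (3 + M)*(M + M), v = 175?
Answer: (1 + √89)² ≈ 108.87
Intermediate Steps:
k(K, M) = 2*M*(3 + M) (k(K, M) = (3 + M)*(2*M) = 2*M*(3 + M))
f = -86 (f = (-34 + 2*(-5)*(3 - 5)) - 72 = (-34 + 2*(-5)*(-2)) - 72 = (-34 + 20) - 72 = -14 - 72 = -86)
(√(v + f) + 1)² = (√(175 - 86) + 1)² = (√89 + 1)² = (1 + √89)²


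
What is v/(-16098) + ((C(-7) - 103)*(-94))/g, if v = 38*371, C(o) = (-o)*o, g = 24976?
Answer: -3815732/12564489 ≈ -0.30369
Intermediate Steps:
C(o) = -o²
v = 14098
v/(-16098) + ((C(-7) - 103)*(-94))/g = 14098/(-16098) + ((-1*(-7)² - 103)*(-94))/24976 = 14098*(-1/16098) + ((-1*49 - 103)*(-94))*(1/24976) = -7049/8049 + ((-49 - 103)*(-94))*(1/24976) = -7049/8049 - 152*(-94)*(1/24976) = -7049/8049 + 14288*(1/24976) = -7049/8049 + 893/1561 = -3815732/12564489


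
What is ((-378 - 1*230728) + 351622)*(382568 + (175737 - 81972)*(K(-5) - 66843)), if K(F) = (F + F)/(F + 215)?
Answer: -755292547428672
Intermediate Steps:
K(F) = 2*F/(215 + F) (K(F) = (2*F)/(215 + F) = 2*F/(215 + F))
((-378 - 1*230728) + 351622)*(382568 + (175737 - 81972)*(K(-5) - 66843)) = ((-378 - 1*230728) + 351622)*(382568 + (175737 - 81972)*(2*(-5)/(215 - 5) - 66843)) = ((-378 - 230728) + 351622)*(382568 + 93765*(2*(-5)/210 - 66843)) = (-231106 + 351622)*(382568 + 93765*(2*(-5)*(1/210) - 66843)) = 120516*(382568 + 93765*(-1/21 - 66843)) = 120516*(382568 + 93765*(-1403704/21)) = 120516*(382568 - 6267538360) = 120516*(-6267155792) = -755292547428672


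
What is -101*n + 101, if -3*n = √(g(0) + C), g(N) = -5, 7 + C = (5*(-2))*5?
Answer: 101 + 101*I*√62/3 ≈ 101.0 + 265.09*I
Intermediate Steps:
C = -57 (C = -7 + (5*(-2))*5 = -7 - 10*5 = -7 - 50 = -57)
n = -I*√62/3 (n = -√(-5 - 57)/3 = -I*√62/3 ≈ -2.6247*I)
-101*n + 101 = -(-101)*I*√62/3 + 101 = 101*I*√62/3 + 101 = 101 + 101*I*√62/3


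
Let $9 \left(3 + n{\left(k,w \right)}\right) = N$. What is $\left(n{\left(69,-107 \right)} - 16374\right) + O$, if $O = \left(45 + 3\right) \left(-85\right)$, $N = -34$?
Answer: $- \frac{184147}{9} \approx -20461.0$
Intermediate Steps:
$n{\left(k,w \right)} = - \frac{61}{9}$ ($n{\left(k,w \right)} = -3 + \frac{1}{9} \left(-34\right) = -3 - \frac{34}{9} = - \frac{61}{9}$)
$O = -4080$ ($O = 48 \left(-85\right) = -4080$)
$\left(n{\left(69,-107 \right)} - 16374\right) + O = \left(- \frac{61}{9} - 16374\right) - 4080 = - \frac{147427}{9} - 4080 = - \frac{184147}{9}$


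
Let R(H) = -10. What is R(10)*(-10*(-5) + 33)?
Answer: -830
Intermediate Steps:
R(10)*(-10*(-5) + 33) = -10*(-10*(-5) + 33) = -10*(50 + 33) = -10*83 = -830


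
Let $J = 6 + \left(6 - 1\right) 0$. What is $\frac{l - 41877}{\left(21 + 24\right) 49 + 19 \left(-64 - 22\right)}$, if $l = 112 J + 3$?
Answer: $- \frac{41202}{571} \approx -72.158$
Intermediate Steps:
$J = 6$ ($J = 6 + \left(6 - 1\right) 0 = 6 + 5 \cdot 0 = 6 + 0 = 6$)
$l = 675$ ($l = 112 \cdot 6 + 3 = 672 + 3 = 675$)
$\frac{l - 41877}{\left(21 + 24\right) 49 + 19 \left(-64 - 22\right)} = \frac{675 - 41877}{\left(21 + 24\right) 49 + 19 \left(-64 - 22\right)} = - \frac{41202}{45 \cdot 49 + 19 \left(-86\right)} = - \frac{41202}{2205 - 1634} = - \frac{41202}{571}$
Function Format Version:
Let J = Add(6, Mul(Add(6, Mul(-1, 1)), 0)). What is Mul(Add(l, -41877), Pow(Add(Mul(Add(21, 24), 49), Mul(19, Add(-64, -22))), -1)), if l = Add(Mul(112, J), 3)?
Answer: Rational(-41202, 571) ≈ -72.158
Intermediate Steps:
J = 6 (J = Add(6, Mul(Add(6, -1), 0)) = Add(6, Mul(5, 0)) = Add(6, 0) = 6)
l = 675 (l = Add(Mul(112, 6), 3) = Add(672, 3) = 675)
Mul(Add(l, -41877), Pow(Add(Mul(Add(21, 24), 49), Mul(19, Add(-64, -22))), -1)) = Mul(Add(675, -41877), Pow(Add(Mul(Add(21, 24), 49), Mul(19, Add(-64, -22))), -1)) = Mul(-41202, Pow(Add(Mul(45, 49), Mul(19, -86)), -1)) = Mul(-41202, Pow(Add(2205, -1634), -1)) = Mul(-41202, Pow(571, -1)) = Mul(-41202, Rational(1, 571)) = Rational(-41202, 571)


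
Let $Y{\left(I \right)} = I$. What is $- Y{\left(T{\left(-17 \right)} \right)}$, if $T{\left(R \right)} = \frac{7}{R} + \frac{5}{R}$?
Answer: $\frac{12}{17} \approx 0.70588$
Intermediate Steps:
$T{\left(R \right)} = \frac{12}{R}$
$- Y{\left(T{\left(-17 \right)} \right)} = - \frac{12}{-17} = - \frac{12 \left(-1\right)}{17} = \left(-1\right) \left(- \frac{12}{17}\right) = \frac{12}{17}$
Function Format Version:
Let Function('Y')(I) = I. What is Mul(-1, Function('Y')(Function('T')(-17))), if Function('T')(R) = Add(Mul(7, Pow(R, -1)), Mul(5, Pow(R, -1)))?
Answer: Rational(12, 17) ≈ 0.70588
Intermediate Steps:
Function('T')(R) = Mul(12, Pow(R, -1))
Mul(-1, Function('Y')(Function('T')(-17))) = Mul(-1, Mul(12, Pow(-17, -1))) = Mul(-1, Mul(12, Rational(-1, 17))) = Mul(-1, Rational(-12, 17)) = Rational(12, 17)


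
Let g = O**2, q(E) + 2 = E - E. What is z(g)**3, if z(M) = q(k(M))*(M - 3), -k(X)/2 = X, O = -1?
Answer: 64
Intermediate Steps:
k(X) = -2*X
q(E) = -2 (q(E) = -2 + (E - E) = -2 + 0 = -2)
g = 1 (g = (-1)**2 = 1)
z(M) = 6 - 2*M (z(M) = -2*(M - 3) = -2*(-3 + M) = 6 - 2*M)
z(g)**3 = (6 - 2*1)**3 = (6 - 2)**3 = 4**3 = 64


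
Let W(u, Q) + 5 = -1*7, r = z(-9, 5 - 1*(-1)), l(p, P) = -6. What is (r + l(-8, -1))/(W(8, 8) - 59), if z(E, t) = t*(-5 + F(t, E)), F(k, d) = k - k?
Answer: 36/71 ≈ 0.50704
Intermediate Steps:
F(k, d) = 0
z(E, t) = -5*t (z(E, t) = t*(-5 + 0) = t*(-5) = -5*t)
r = -30 (r = -5*(5 - 1*(-1)) = -5*(5 + 1) = -5*6 = -30)
W(u, Q) = -12 (W(u, Q) = -5 - 1*7 = -5 - 7 = -12)
(r + l(-8, -1))/(W(8, 8) - 59) = (-30 - 6)/(-12 - 59) = -36/(-71) = -36*(-1/71) = 36/71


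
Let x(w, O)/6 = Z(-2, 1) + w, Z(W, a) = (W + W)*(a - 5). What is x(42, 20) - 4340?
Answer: -3992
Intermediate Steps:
Z(W, a) = 2*W*(-5 + a) (Z(W, a) = (2*W)*(-5 + a) = 2*W*(-5 + a))
x(w, O) = 96 + 6*w (x(w, O) = 6*(2*(-2)*(-5 + 1) + w) = 6*(2*(-2)*(-4) + w) = 6*(16 + w) = 96 + 6*w)
x(42, 20) - 4340 = (96 + 6*42) - 4340 = (96 + 252) - 4340 = 348 - 4340 = -3992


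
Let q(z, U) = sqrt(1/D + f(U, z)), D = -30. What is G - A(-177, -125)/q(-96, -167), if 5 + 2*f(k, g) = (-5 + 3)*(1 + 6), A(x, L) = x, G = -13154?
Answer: -13154 - 177*I*sqrt(2145)/143 ≈ -13154.0 - 57.326*I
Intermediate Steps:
f(k, g) = -19/2 (f(k, g) = -5/2 + ((-5 + 3)*(1 + 6))/2 = -5/2 + (-2*7)/2 = -5/2 + (1/2)*(-14) = -5/2 - 7 = -19/2)
q(z, U) = I*sqrt(2145)/15 (q(z, U) = sqrt(1/(-30) - 19/2) = sqrt(-1/30 - 19/2) = sqrt(-143/15) = I*sqrt(2145)/15)
G - A(-177, -125)/q(-96, -167) = -13154 - (-177)/(I*sqrt(2145)/15) = -13154 - (-177)*(-I*sqrt(2145)/143) = -13154 - 177*I*sqrt(2145)/143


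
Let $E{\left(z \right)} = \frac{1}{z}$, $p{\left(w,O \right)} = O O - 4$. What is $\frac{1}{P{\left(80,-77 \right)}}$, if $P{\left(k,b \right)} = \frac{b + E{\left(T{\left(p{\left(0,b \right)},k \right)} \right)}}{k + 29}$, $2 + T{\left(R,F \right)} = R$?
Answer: $- \frac{645607}{456070} \approx -1.4156$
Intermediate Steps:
$p{\left(w,O \right)} = -4 + O^{2}$ ($p{\left(w,O \right)} = O^{2} - 4 = -4 + O^{2}$)
$T{\left(R,F \right)} = -2 + R$
$P{\left(k,b \right)} = \frac{b + \frac{1}{-6 + b^{2}}}{29 + k}$ ($P{\left(k,b \right)} = \frac{b + \frac{1}{-2 + \left(-4 + b^{2}\right)}}{k + 29} = \frac{b + \frac{1}{-6 + b^{2}}}{29 + k}$)
$\frac{1}{P{\left(80,-77 \right)}} = \frac{1}{\frac{1}{-6 + \left(-77\right)^{2}} \frac{1}{29 + 80} \left(1 - 77 \left(-6 + \left(-77\right)^{2}\right)\right)} = \frac{1}{\frac{1}{-6 + 5929} \cdot \frac{1}{109} \left(1 - 77 \left(-6 + 5929\right)\right)} = \frac{1}{\frac{1}{5923} \cdot \frac{1}{109} \left(1 - 456071\right)} = \frac{1}{\frac{1}{5923} \cdot \frac{1}{109} \left(-456070\right)} = \frac{1}{- \frac{456070}{645607}} = - \frac{645607}{456070}$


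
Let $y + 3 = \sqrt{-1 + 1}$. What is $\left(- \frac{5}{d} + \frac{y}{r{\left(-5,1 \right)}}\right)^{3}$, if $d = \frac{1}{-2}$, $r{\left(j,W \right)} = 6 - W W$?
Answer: $\frac{103823}{125} \approx 830.58$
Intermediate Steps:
$r{\left(j,W \right)} = 6 - W^{2}$
$y = -3$ ($y = -3 + \sqrt{-1 + 1} = -3 + \sqrt{0} = -3 + 0 = -3$)
$d = - \frac{1}{2} \approx -0.5$
$\left(- \frac{5}{d} + \frac{y}{r{\left(-5,1 \right)}}\right)^{3} = \left(- \frac{5}{- \frac{1}{2}} - \frac{3}{6 - 1^{2}}\right)^{3} = \left(\left(-5\right) \left(-2\right) - \frac{3}{6 - 1}\right)^{3} = \left(10 - \frac{3}{6 - 1}\right)^{3} = \left(10 - \frac{3}{5}\right)^{3} = \left(\frac{47}{5}\right)^{3} = \frac{103823}{125}$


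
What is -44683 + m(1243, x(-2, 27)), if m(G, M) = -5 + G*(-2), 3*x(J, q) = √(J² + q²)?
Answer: -47174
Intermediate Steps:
x(J, q) = √(J² + q²)/3
m(G, M) = -5 - 2*G
-44683 + m(1243, x(-2, 27)) = -44683 + (-5 - 2*1243) = -44683 + (-5 - 2486) = -44683 - 2491 = -47174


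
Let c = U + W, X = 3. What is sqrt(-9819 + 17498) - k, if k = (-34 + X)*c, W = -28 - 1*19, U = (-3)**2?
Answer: -1178 + sqrt(7679) ≈ -1090.4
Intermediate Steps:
U = 9
W = -47 (W = -28 - 19 = -47)
c = -38 (c = 9 - 47 = -38)
k = 1178 (k = (-34 + 3)*(-38) = -31*(-38) = 1178)
sqrt(-9819 + 17498) - k = sqrt(-9819 + 17498) - 1*1178 = sqrt(7679) - 1178 = -1178 + sqrt(7679)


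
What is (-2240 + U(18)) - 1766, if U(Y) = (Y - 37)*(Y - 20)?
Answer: -3968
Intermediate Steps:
U(Y) = (-37 + Y)*(-20 + Y)
(-2240 + U(18)) - 1766 = (-2240 + (740 + 18² - 57*18)) - 1766 = (-2240 + (740 + 324 - 1026)) - 1766 = (-2240 + 38) - 1766 = -2202 - 1766 = -3968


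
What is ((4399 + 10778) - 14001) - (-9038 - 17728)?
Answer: 27942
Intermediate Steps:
((4399 + 10778) - 14001) - (-9038 - 17728) = (15177 - 14001) - 1*(-26766) = 1176 + 26766 = 27942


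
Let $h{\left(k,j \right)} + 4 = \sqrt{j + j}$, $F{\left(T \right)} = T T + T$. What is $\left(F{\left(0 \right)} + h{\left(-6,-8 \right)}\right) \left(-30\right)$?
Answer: $120 - 120 i \approx 120.0 - 120.0 i$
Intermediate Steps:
$F{\left(T \right)} = T + T^{2}$ ($F{\left(T \right)} = T^{2} + T = T + T^{2}$)
$h{\left(k,j \right)} = -4 + \sqrt{2} \sqrt{j}$ ($h{\left(k,j \right)} = -4 + \sqrt{j + j} = -4 + \sqrt{2 j} = -4 + \sqrt{2} \sqrt{j}$)
$\left(F{\left(0 \right)} + h{\left(-6,-8 \right)}\right) \left(-30\right) = \left(0 \left(1 + 0\right) - \left(4 - \sqrt{2} \sqrt{-8}\right)\right) \left(-30\right) = \left(0 \cdot 1 - \left(4 - \sqrt{2} \cdot 2 i \sqrt{2}\right)\right) \left(-30\right) = \left(0 - \left(4 - 4 i\right)\right) \left(-30\right) = \left(-4 + 4 i\right) \left(-30\right) = 120 - 120 i$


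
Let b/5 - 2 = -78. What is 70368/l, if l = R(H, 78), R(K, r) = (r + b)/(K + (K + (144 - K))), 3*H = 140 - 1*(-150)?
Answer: -8467616/151 ≈ -56077.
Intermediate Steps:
H = 290/3 (H = (140 - 1*(-150))/3 = (140 + 150)/3 = (⅓)*290 = 290/3 ≈ 96.667)
b = -380 (b = 10 + 5*(-78) = 10 - 390 = -380)
R(K, r) = (-380 + r)/(144 + K) (R(K, r) = (r - 380)/(K + (K + (144 - K))) = (-380 + r)/(K + 144) = (-380 + r)/(144 + K))
l = -453/361 (l = (-380 + 78)/(144 + 290/3) = -302/(722/3) = (3/722)*(-302) = -453/361 ≈ -1.2548)
70368/l = 70368/(-453/361) = 70368*(-361/453) = -8467616/151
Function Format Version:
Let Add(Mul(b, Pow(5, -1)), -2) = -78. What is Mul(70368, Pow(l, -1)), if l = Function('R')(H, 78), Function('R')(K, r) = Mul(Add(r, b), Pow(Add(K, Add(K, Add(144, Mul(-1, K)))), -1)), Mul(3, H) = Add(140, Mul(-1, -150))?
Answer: Rational(-8467616, 151) ≈ -56077.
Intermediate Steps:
H = Rational(290, 3) (H = Mul(Rational(1, 3), Add(140, Mul(-1, -150))) = Mul(Rational(1, 3), Add(140, 150)) = Mul(Rational(1, 3), 290) = Rational(290, 3) ≈ 96.667)
b = -380 (b = Add(10, Mul(5, -78)) = Add(10, -390) = -380)
Function('R')(K, r) = Mul(Pow(Add(144, K), -1), Add(-380, r)) (Function('R')(K, r) = Mul(Add(r, -380), Pow(Add(K, Add(K, Add(144, Mul(-1, K)))), -1)) = Mul(Add(-380, r), Pow(Add(K, 144), -1)) = Mul(Add(-380, r), Pow(Add(144, K), -1)) = Mul(Pow(Add(144, K), -1), Add(-380, r)))
l = Rational(-453, 361) (l = Mul(Pow(Add(144, Rational(290, 3)), -1), Add(-380, 78)) = Mul(Pow(Rational(722, 3), -1), -302) = Mul(Rational(3, 722), -302) = Rational(-453, 361) ≈ -1.2548)
Mul(70368, Pow(l, -1)) = Mul(70368, Pow(Rational(-453, 361), -1)) = Mul(70368, Rational(-361, 453)) = Rational(-8467616, 151)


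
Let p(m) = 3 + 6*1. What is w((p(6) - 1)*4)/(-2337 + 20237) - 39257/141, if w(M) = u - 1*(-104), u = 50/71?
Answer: -24945336553/89598450 ≈ -278.41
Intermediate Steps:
u = 50/71 (u = 50*(1/71) = 50/71 ≈ 0.70423)
p(m) = 9 (p(m) = 3 + 6 = 9)
w(M) = 7434/71 (w(M) = 50/71 - 1*(-104) = 50/71 + 104 = 7434/71)
w((p(6) - 1)*4)/(-2337 + 20237) - 39257/141 = 7434/(71*(-2337 + 20237)) - 39257/141 = (7434/71)/17900 - 39257*1/141 = (7434/71)*(1/17900) - 39257/141 = 3717/635450 - 39257/141 = -24945336553/89598450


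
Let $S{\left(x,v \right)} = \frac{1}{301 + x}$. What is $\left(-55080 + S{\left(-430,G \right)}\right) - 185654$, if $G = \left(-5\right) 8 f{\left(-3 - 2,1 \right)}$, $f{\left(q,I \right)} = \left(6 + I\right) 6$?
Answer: $- \frac{31054687}{129} \approx -2.4073 \cdot 10^{5}$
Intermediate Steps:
$f{\left(q,I \right)} = 36 + 6 I$
$G = -1680$ ($G = \left(-5\right) 8 \left(36 + 6 \cdot 1\right) = - 40 \left(36 + 6\right) = \left(-40\right) 42 = -1680$)
$\left(-55080 + S{\left(-430,G \right)}\right) - 185654 = \left(-55080 + \frac{1}{301 - 430}\right) - 185654 = \left(-55080 + \frac{1}{-129}\right) - 185654 = \left(-55080 - \frac{1}{129}\right) - 185654 = - \frac{7105321}{129} - 185654 = - \frac{31054687}{129}$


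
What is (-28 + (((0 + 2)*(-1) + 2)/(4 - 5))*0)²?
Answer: 784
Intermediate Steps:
(-28 + (((0 + 2)*(-1) + 2)/(4 - 5))*0)² = (-28 + ((2*(-1) + 2)/(-1))*0)² = (-28 - (-2 + 2)*0)² = (-28 - 1*0*0)² = (-28 + 0*0)² = (-28 + 0)² = (-28)² = 784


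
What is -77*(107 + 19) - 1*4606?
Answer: -14308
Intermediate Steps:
-77*(107 + 19) - 1*4606 = -77*126 - 4606 = -9702 - 4606 = -14308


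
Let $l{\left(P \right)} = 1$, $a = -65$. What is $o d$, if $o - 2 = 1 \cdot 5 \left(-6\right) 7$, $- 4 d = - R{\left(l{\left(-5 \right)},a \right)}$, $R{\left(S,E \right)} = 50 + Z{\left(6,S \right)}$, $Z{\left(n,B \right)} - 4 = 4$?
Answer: $-3016$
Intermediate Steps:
$Z{\left(n,B \right)} = 8$ ($Z{\left(n,B \right)} = 4 + 4 = 8$)
$R{\left(S,E \right)} = 58$ ($R{\left(S,E \right)} = 50 + 8 = 58$)
$d = \frac{29}{2}$ ($d = - \frac{\left(-1\right) 58}{4} = \left(- \frac{1}{4}\right) \left(-58\right) = \frac{29}{2} \approx 14.5$)
$o = -208$ ($o = 2 + 1 \cdot 5 \left(-6\right) 7 = 2 + 5 \left(-6\right) 7 = 2 - 210 = -208$)
$o d = \left(-208\right) \frac{29}{2} = -3016$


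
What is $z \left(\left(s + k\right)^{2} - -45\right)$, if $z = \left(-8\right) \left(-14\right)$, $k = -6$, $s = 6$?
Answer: $5040$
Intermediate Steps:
$z = 112$
$z \left(\left(s + k\right)^{2} - -45\right) = 112 \left(\left(6 - 6\right)^{2} - -45\right) = 112 \left(0^{2} + 45\right) = 112 \left(0 + 45\right) = 112 \cdot 45 = 5040$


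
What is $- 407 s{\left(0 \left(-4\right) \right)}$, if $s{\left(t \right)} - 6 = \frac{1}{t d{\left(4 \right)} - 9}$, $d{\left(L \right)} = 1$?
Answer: $- \frac{21571}{9} \approx -2396.8$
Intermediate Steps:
$s{\left(t \right)} = 6 + \frac{1}{-9 + t}$ ($s{\left(t \right)} = 6 + \frac{1}{t 1 - 9} = 6 + \frac{1}{t - 9} = 6 + \frac{1}{-9 + t}$)
$- 407 s{\left(0 \left(-4\right) \right)} = - 407 \frac{-53 + 6 \cdot 0 \left(-4\right)}{-9 + 0 \left(-4\right)} = - 407 \frac{-53 + 6 \cdot 0}{-9 + 0} = - 407 \frac{-53 + 0}{-9} = - 407 \left(\left(- \frac{1}{9}\right) \left(-53\right)\right) = \left(-407\right) \frac{53}{9} = - \frac{21571}{9}$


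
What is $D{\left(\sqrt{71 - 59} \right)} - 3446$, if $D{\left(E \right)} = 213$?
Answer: $-3233$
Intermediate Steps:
$D{\left(\sqrt{71 - 59} \right)} - 3446 = 213 - 3446 = -3233$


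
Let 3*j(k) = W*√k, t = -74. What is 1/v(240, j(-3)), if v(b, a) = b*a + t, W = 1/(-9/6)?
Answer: -111/21014 + 40*I*√3/10507 ≈ -0.0052822 + 0.0065939*I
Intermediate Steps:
W = -⅔ (W = 1/(-9*⅙) = 1/(-3/2) = -⅔ ≈ -0.66667)
j(k) = -2*√k/9 (j(k) = (-2*√k/3)/3 = -2*√k/9)
v(b, a) = -74 + a*b (v(b, a) = b*a - 74 = a*b - 74 = -74 + a*b)
1/v(240, j(-3)) = 1/(-74 - 2*I*√3/9*240) = 1/(-74 - 160*I*√3/3)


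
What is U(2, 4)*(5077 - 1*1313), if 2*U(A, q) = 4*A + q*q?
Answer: 45168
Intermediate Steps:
U(A, q) = q**2/2 + 2*A (U(A, q) = (4*A + q*q)/2 = (4*A + q**2)/2 = (q**2 + 4*A)/2 = q**2/2 + 2*A)
U(2, 4)*(5077 - 1*1313) = ((1/2)*4**2 + 2*2)*(5077 - 1*1313) = ((1/2)*16 + 4)*(5077 - 1313) = (8 + 4)*3764 = 12*3764 = 45168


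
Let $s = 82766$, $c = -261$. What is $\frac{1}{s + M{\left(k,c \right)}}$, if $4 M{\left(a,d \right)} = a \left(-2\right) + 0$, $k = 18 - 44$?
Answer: $\frac{1}{82779} \approx 1.208 \cdot 10^{-5}$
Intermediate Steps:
$k = -26$
$M{\left(a,d \right)} = - \frac{a}{2}$ ($M{\left(a,d \right)} = \frac{a \left(-2\right) + 0}{4} = \frac{- 2 a + 0}{4} = \frac{\left(-2\right) a}{4} = - \frac{a}{2}$)
$\frac{1}{s + M{\left(k,c \right)}} = \frac{1}{82766 - -13} = \frac{1}{82766 + 13} = \frac{1}{82779}$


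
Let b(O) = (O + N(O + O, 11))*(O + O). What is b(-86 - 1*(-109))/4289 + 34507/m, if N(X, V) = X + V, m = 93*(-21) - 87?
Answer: -140493323/8749560 ≈ -16.057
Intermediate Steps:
m = -2040 (m = -1953 - 87 = -2040)
N(X, V) = V + X
b(O) = 2*O*(11 + 3*O) (b(O) = (O + (11 + (O + O)))*(O + O) = (O + (11 + 2*O))*(2*O) = (11 + 3*O)*(2*O) = 2*O*(11 + 3*O))
b(-86 - 1*(-109))/4289 + 34507/m = (2*(-86 - 1*(-109))*(11 + 3*(-86 - 1*(-109))))/4289 + 34507/(-2040) = (2*(-86 + 109)*(11 + 3*(-86 + 109)))*(1/4289) + 34507*(-1/2040) = (2*23*(11 + 3*23))*(1/4289) - 34507/2040 = (2*23*(11 + 69))*(1/4289) - 34507/2040 = (2*23*80)*(1/4289) - 34507/2040 = 3680*(1/4289) - 34507/2040 = 3680/4289 - 34507/2040 = -140493323/8749560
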